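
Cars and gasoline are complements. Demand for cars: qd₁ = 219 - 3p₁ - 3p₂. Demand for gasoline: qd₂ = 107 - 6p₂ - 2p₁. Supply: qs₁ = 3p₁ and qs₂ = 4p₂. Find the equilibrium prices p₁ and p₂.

p₁ = 623/18, p₂ = 34/9

Market 1: 219 - 3p₁ - 3p₂ = 3p₁ → 6p₁ + 3p₂ = 219.
Market 2: 10p₂ + 2p₁ = 107.
Eliminating p₂: 10×(1) − 3×(2) gives 54p₁ = 1869, so p₁ = 623/18.
Back-substitute into (2): p₂ = (107 − 2×623/18) / 10 = 34/9.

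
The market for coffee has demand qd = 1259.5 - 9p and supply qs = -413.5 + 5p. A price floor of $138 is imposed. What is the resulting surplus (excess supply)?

Surplus = 259

Equilibrium price would be p* = 119.5, so the floor at 138 binds.
At p = 138: qd = 17.5, qs = 276.5.
Surplus = 276.5 − 17.5 = 259.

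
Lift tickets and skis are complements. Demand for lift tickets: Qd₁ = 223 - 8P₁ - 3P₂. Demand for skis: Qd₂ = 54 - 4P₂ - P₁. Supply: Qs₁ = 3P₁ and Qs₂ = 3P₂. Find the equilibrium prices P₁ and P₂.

Market 1: 223 - 8P₁ - 3P₂ = 3P₁ → 11P₁ + 3P₂ = 223.
Market 2: 7P₂ + P₁ = 54.
Eliminating P₂: 7×(1) − 3×(2) gives 74P₁ = 1399, so P₁ = 1399/74.
Back-substitute into (2): P₂ = (54 − 1×1399/74) / 7 = 371/74.

P₁ = 1399/74, P₂ = 371/74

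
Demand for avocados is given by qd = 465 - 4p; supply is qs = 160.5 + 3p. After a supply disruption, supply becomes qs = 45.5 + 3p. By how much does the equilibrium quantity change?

Δq = -460/7

Original equilibrium: p* = 43.5, q* = 291.
New equilibrium: 465 - 4p = 45.5 + 3p, so 419.5 = 7p and p' = 839/14; q' = 465 − 4(839/14) = 1577/7.
Change in quantity: 1577/7 − 291 = -460/7.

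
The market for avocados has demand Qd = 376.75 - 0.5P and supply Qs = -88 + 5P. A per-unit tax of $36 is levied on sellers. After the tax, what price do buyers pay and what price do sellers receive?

Buyers pay 2579/22, sellers receive 1787/22

Pre-tax equilibrium: P* = 84.5, Q* = 334.5.
Tax on sellers shifts supply to Qs = -88 + 5(P − 36) = -268 + 5P.
376.75 - 0.5P = -268 + 5P gives buyer price Pb = 2579/22; sellers receive Ps = 2579/22 − 36 = 1787/22.
New quantity: Q = 376.75 − 0.5(2579/22) = 6999/22.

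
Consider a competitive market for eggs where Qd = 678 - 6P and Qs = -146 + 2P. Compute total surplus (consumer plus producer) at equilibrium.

Total surplus = 1200

Equilibrium: 678 - 6P = -146 + 2P gives P* = 103, Q* = 60.
Demand choke price: P = 113; supply starts at P = 73.
CS = ½(113 − 103)(60) = 300; PS = ½(103 − 73)(60) = 900.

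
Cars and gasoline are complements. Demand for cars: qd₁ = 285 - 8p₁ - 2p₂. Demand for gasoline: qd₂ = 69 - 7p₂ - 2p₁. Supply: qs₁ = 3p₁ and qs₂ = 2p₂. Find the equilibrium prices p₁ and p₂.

Market 1: 285 - 8p₁ - 2p₂ = 3p₁ → 11p₁ + 2p₂ = 285.
Market 2: 9p₂ + 2p₁ = 69.
Eliminating p₂: 9×(1) − 2×(2) gives 95p₁ = 2427, so p₁ = 2427/95.
Back-substitute into (2): p₂ = (69 − 2×2427/95) / 9 = 189/95.

p₁ = 2427/95, p₂ = 189/95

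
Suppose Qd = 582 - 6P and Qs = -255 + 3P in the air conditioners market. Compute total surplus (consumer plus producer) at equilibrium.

Equilibrium: 582 - 6P = -255 + 3P gives P* = 93, Q* = 24.
Demand choke price: P = 97; supply starts at P = 85.
CS = ½(97 − 93)(24) = 48; PS = ½(93 − 85)(24) = 96.

Total surplus = 144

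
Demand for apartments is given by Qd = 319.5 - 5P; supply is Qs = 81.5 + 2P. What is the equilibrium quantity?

Q* = 149.5

Set Qd = Qs: 319.5 - 5P = 81.5 + 2P.
238 = 7P, so P* = 34.
Q* = 319.5 − 5(34) = 149.5.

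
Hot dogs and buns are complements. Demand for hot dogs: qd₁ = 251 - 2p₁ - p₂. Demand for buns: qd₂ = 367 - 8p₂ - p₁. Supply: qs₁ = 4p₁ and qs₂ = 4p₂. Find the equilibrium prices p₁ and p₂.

Market 1: 251 - 2p₁ - p₂ = 4p₁ → 6p₁ + p₂ = 251.
Market 2: 12p₂ + p₁ = 367.
Eliminating p₂: 12×(1) − 1×(2) gives 71p₁ = 2645, so p₁ = 2645/71.
Back-substitute into (2): p₂ = (367 − 1×2645/71) / 12 = 1951/71.

p₁ = 2645/71, p₂ = 1951/71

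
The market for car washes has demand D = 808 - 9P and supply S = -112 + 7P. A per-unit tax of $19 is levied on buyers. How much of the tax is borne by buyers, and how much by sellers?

Pre-tax equilibrium: P* = 57.5, Q* = 290.5.
Tax on buyers shifts demand to D = 808 − 9(P + 19) = 637 - 9P.
637 - 9P = -112 + 7P gives seller price Ps = 46.8125; buyers pay Pb = 46.8125 + 19 = 65.8125.
New quantity: Q = 808 − 9(65.8125) = 215.6875.
Buyer burden = 65.8125 − 57.5 = 8.3125; seller burden = 57.5 − 46.8125 = 10.6875.

Buyers bear $8.3125, sellers bear $10.6875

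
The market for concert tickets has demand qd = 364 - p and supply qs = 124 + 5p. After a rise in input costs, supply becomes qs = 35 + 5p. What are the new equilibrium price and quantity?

p' = 329/6, q' = 1855/6

Original equilibrium: p* = 40, q* = 324.
New equilibrium: 364 - p = 35 + 5p, so 329 = 6p and p' = 329/6; q' = 364 − 1(329/6) = 1855/6.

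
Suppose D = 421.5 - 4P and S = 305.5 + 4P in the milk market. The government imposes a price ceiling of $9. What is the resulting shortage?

Equilibrium price would be P* = 14.5, so the ceiling at 9 binds.
At P = 9: D = 421.5 − 4(9) = 385.5, S = 305.5 + 4(9) = 341.5.
Shortage = 385.5 − 341.5 = 44.

Shortage = 44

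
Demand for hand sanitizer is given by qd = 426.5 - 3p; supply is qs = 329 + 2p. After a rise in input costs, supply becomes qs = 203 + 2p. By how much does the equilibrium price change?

Original equilibrium: p* = 19.5, q* = 368.
New equilibrium: 426.5 - 3p = 203 + 2p, so 223.5 = 5p and p' = 44.7; q' = 426.5 − 3(44.7) = 292.4.
Change in price: 44.7 − 19.5 = 25.2.

Δp = 25.2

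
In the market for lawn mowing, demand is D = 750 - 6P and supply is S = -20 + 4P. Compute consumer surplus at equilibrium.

Equilibrium: 750 - 6P = -20 + 4P gives P* = 77, Q* = 288.
Demand choke price (D = 0): P = 125.
CS = ½(125 − 77)(288) = 6912.

Consumer surplus = 6912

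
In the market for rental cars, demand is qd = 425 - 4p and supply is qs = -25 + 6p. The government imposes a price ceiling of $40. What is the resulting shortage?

Shortage = 50

Equilibrium price would be p* = 45, so the ceiling at 40 binds.
At p = 40: qd = 425 − 4(40) = 265, qs = -25 + 6(40) = 215.
Shortage = 265 − 215 = 50.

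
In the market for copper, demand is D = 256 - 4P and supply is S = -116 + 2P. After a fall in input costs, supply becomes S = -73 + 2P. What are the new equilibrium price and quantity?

Original equilibrium: P* = 62, Q* = 8.
New equilibrium: 256 - 4P = -73 + 2P, so 329 = 6P and P' = 329/6; Q' = 256 − 4(329/6) = 110/3.

P' = 329/6, Q' = 110/3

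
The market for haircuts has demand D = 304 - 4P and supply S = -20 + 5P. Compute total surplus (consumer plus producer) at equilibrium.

Equilibrium: 304 - 4P = -20 + 5P gives P* = 36, Q* = 160.
Demand choke price: P = 76; supply starts at P = 4.
CS = ½(76 − 36)(160) = 3200; PS = ½(36 − 4)(160) = 2560.

Total surplus = 5760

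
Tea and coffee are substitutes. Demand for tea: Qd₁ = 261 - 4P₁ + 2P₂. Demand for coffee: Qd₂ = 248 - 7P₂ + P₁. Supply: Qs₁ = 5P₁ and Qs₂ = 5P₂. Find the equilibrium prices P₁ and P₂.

P₁ = 1814/53, P₂ = 2493/106

Market 1: 261 - 4P₁ + 2P₂ = 5P₁ → 9P₁ - 2P₂ = 261.
Market 2: 12P₂ - P₁ = 248.
Eliminating P₂: 12×(1) + 2×(2) gives 106P₁ = 3628, so P₁ = 1814/53.
Back-substitute into (2): P₂ = (248 + 1×1814/53) / 12 = 2493/106.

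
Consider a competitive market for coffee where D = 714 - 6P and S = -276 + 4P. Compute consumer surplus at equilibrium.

Consumer surplus = 1200

Equilibrium: 714 - 6P = -276 + 4P gives P* = 99, Q* = 120.
Demand choke price (D = 0): P = 119.
CS = ½(119 − 99)(120) = 1200.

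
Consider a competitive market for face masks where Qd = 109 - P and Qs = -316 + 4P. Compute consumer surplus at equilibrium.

Equilibrium: 109 - P = -316 + 4P gives P* = 85, Q* = 24.
Demand choke price (Qd = 0): P = 109.
CS = ½(109 − 85)(24) = 288.

Consumer surplus = 288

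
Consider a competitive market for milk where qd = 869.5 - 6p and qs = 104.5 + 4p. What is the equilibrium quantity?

q* = 410.5

Set qd = qs: 869.5 - 6p = 104.5 + 4p.
765 = 10p, so p* = 76.5.
q* = 869.5 − 6(76.5) = 410.5.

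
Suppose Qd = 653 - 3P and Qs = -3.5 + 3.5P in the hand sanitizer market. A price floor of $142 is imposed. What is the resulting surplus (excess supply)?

Surplus = 266.5

Equilibrium price would be P* = 101, so the floor at 142 binds.
At P = 142: Qd = 227, Qs = 493.5.
Surplus = 493.5 − 227 = 266.5.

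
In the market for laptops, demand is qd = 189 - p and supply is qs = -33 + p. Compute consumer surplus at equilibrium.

Consumer surplus = 3042

Equilibrium: 189 - p = -33 + p gives p* = 111, q* = 78.
Demand choke price (qd = 0): p = 189.
CS = ½(189 − 111)(78) = 3042.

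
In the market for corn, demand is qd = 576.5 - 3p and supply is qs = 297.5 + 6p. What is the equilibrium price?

p* = 31

Set qd = qs: 576.5 - 3p = 297.5 + 6p.
279 = 9p, so p* = 31.
q* = 576.5 − 3(31) = 483.5.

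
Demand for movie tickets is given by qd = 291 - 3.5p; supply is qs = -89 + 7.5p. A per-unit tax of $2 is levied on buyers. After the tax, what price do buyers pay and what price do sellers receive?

Buyers pay 395/11, sellers receive 373/11

Pre-tax equilibrium: p* = 380/11, q* = 1871/11.
Tax on buyers shifts demand to qd = 291 − 3.5(p + 2) = 284 - 3.5p.
284 - 3.5p = -89 + 7.5p gives seller price ps = 373/11; buyers pay pb = 373/11 + 2 = 395/11.
New quantity: q = 291 − 3.5(395/11) = 3637/22.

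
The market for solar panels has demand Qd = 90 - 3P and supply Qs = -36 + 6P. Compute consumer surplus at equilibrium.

Consumer surplus = 384

Equilibrium: 90 - 3P = -36 + 6P gives P* = 14, Q* = 48.
Demand choke price (Qd = 0): P = 30.
CS = ½(30 − 14)(48) = 384.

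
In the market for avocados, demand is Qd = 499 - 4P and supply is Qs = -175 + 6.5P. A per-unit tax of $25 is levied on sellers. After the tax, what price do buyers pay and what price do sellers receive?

Buyers pay 239/3, sellers receive 164/3

Pre-tax equilibrium: P* = 1348/21, Q* = 5087/21.
Tax on sellers shifts supply to Qs = -175 + 6.5(P − 25) = -337.5 + 6.5P.
499 - 4P = -337.5 + 6.5P gives buyer price Pb = 239/3; sellers receive Ps = 239/3 − 25 = 164/3.
New quantity: Q = 499 − 4(239/3) = 541/3.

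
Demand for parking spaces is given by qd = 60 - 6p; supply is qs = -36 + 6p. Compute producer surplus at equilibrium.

Producer surplus = 12

Equilibrium: 60 - 6p = -36 + 6p gives p* = 8, q* = 12.
Supply starts at p = 6 (where qs = 0).
PS = ½(8 − 6)(12) = 12.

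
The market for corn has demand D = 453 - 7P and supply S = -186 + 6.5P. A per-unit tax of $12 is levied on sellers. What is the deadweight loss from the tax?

Pre-tax equilibrium: P* = 142/3, Q* = 365/3.
Tax on sellers shifts supply to S = -186 + 6.5(P − 12) = -264 + 6.5P.
453 - 7P = -264 + 6.5P gives buyer price Pb = 478/9; sellers receive Ps = 478/9 − 12 = 370/9.
New quantity: Q = 453 − 7(478/9) = 731/9.
DWL = ½ × 12 × (365/3 − 731/9) = 728/3.

Deadweight loss = 728/3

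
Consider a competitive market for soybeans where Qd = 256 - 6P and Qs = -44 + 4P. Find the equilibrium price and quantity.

P* = 30, Q* = 76

Set Qd = Qs: 256 - 6P = -44 + 4P.
300 = 10P, so P* = 30.
Q* = 256 − 6(30) = 76.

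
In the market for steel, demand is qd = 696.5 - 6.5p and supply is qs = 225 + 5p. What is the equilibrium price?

Set qd = qs: 696.5 - 6.5p = 225 + 5p.
471.5 = 11.5p, so p* = 41.
q* = 696.5 − 6.5(41) = 430.

p* = 41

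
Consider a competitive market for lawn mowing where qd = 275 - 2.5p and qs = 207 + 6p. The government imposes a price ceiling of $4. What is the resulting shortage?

Shortage = 34

Equilibrium price would be p* = 8, so the ceiling at 4 binds.
At p = 4: qd = 275 − 2.5(4) = 265, qs = 207 + 6(4) = 231.
Shortage = 265 − 231 = 34.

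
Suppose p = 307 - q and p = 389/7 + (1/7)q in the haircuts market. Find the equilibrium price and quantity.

Set the two price expressions equal: 307 - q = 389/7 + (1/7)q.
1760/7 = (8/7)q, so q* = 220.
p* = 307 − (1)(220) = 87.

p* = 87, q* = 220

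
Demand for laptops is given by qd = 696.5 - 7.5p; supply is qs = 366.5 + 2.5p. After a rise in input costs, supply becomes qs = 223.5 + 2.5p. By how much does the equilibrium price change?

Δp = 14.3

Original equilibrium: p* = 33, q* = 449.
New equilibrium: 696.5 - 7.5p = 223.5 + 2.5p, so 473 = 10p and p' = 47.3; q' = 696.5 − 7.5(47.3) = 341.75.
Change in price: 47.3 − 33 = 14.3.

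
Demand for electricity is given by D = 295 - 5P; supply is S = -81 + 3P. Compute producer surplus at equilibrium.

Equilibrium: 295 - 5P = -81 + 3P gives P* = 47, Q* = 60.
Supply starts at P = 27 (where S = 0).
PS = ½(47 − 27)(60) = 600.

Producer surplus = 600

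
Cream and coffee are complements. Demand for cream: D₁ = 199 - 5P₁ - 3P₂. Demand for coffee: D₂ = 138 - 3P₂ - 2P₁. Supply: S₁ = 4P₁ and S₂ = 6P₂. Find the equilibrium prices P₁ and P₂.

Market 1: 199 - 5P₁ - 3P₂ = 4P₁ → 9P₁ + 3P₂ = 199.
Market 2: 9P₂ + 2P₁ = 138.
Eliminating P₂: 9×(1) − 3×(2) gives 75P₁ = 1377, so P₁ = 18.36.
Back-substitute into (2): P₂ = (138 − 2×18.36) / 9 = 844/75.

P₁ = 18.36, P₂ = 844/75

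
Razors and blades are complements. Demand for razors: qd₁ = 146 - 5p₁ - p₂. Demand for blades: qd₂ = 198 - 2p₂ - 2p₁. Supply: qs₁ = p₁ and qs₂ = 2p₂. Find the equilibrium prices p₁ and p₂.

p₁ = 193/11, p₂ = 448/11

Market 1: 146 - 5p₁ - p₂ = p₁ → 6p₁ + p₂ = 146.
Market 2: 4p₂ + 2p₁ = 198.
Eliminating p₂: 4×(1) − 1×(2) gives 22p₁ = 386, so p₁ = 193/11.
Back-substitute into (2): p₂ = (198 − 2×193/11) / 4 = 448/11.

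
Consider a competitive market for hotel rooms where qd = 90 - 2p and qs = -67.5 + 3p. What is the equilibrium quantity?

q* = 27

Set qd = qs: 90 - 2p = -67.5 + 3p.
157.5 = 5p, so p* = 31.5.
q* = 90 − 2(31.5) = 27.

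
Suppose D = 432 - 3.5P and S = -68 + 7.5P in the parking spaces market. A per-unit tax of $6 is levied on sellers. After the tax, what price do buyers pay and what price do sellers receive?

Pre-tax equilibrium: P* = 500/11, Q* = 3002/11.
Tax on sellers shifts supply to S = -68 + 7.5(P − 6) = -113 + 7.5P.
432 - 3.5P = -113 + 7.5P gives buyer price Pb = 545/11; sellers receive Ps = 545/11 − 6 = 479/11.
New quantity: Q = 432 − 3.5(545/11) = 5689/22.

Buyers pay 545/11, sellers receive 479/11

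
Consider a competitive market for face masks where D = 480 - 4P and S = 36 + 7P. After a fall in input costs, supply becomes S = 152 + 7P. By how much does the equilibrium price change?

ΔP = -116/11

Original equilibrium: P* = 444/11, Q* = 3504/11.
New equilibrium: 480 - 4P = 152 + 7P, so 328 = 11P and P' = 328/11; Q' = 480 − 4(328/11) = 3968/11.
Change in price: 328/11 − 444/11 = -116/11.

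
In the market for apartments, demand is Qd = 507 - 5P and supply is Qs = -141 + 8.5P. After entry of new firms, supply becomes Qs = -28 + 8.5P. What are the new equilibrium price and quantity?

P' = 1070/27, Q' = 8339/27

Original equilibrium: P* = 48, Q* = 267.
New equilibrium: 507 - 5P = -28 + 8.5P, so 535 = 13.5P and P' = 1070/27; Q' = 507 − 5(1070/27) = 8339/27.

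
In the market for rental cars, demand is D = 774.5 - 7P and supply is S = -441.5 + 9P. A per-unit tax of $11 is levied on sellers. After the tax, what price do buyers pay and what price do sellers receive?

Pre-tax equilibrium: P* = 76, Q* = 242.5.
Tax on sellers shifts supply to S = -441.5 + 9(P − 11) = -540.5 + 9P.
774.5 - 7P = -540.5 + 9P gives buyer price Pb = 82.1875; sellers receive Ps = 82.1875 − 11 = 71.1875.
New quantity: Q = 774.5 − 7(82.1875) = 199.1875.

Buyers pay $82.1875, sellers receive $71.1875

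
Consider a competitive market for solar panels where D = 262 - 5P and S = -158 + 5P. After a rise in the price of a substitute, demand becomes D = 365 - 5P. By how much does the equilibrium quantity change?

ΔQ = 51.5

Original equilibrium: P* = 42, Q* = 52.
New equilibrium: 365 - 5P = -158 + 5P, so 523 = 10P and P' = 52.3; Q' = 365 − 5(52.3) = 103.5.
Change in quantity: 103.5 − 52 = 51.5.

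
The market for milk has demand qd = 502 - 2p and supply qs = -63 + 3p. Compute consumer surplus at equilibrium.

Consumer surplus = 19044

Equilibrium: 502 - 2p = -63 + 3p gives p* = 113, q* = 276.
Demand choke price (qd = 0): p = 251.
CS = ½(251 − 113)(276) = 19044.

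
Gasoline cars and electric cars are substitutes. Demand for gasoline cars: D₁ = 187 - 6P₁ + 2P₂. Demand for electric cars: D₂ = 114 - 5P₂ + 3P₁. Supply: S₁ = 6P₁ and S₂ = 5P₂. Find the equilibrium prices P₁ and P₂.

Market 1: 187 - 6P₁ + 2P₂ = 6P₁ → 12P₁ - 2P₂ = 187.
Market 2: 10P₂ - 3P₁ = 114.
Eliminating P₂: 10×(1) + 2×(2) gives 114P₁ = 2098, so P₁ = 1049/57.
Back-substitute into (2): P₂ = (114 + 3×1049/57) / 10 = 643/38.

P₁ = 1049/57, P₂ = 643/38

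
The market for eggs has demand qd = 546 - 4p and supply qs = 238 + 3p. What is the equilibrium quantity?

Set qd = qs: 546 - 4p = 238 + 3p.
308 = 7p, so p* = 44.
q* = 546 − 4(44) = 370.

q* = 370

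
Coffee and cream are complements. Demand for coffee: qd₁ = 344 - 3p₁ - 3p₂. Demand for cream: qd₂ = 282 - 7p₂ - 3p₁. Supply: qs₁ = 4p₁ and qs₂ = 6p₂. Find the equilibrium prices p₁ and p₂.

p₁ = 1813/41, p₂ = 471/41

Market 1: 344 - 3p₁ - 3p₂ = 4p₁ → 7p₁ + 3p₂ = 344.
Market 2: 13p₂ + 3p₁ = 282.
Eliminating p₂: 13×(1) − 3×(2) gives 82p₁ = 3626, so p₁ = 1813/41.
Back-substitute into (2): p₂ = (282 − 3×1813/41) / 13 = 471/41.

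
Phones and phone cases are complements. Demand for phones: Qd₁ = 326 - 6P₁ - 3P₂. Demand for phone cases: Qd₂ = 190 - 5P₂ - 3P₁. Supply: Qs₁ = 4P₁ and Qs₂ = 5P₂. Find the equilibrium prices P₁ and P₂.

P₁ = 2690/91, P₂ = 922/91

Market 1: 326 - 6P₁ - 3P₂ = 4P₁ → 10P₁ + 3P₂ = 326.
Market 2: 10P₂ + 3P₁ = 190.
Eliminating P₂: 10×(1) − 3×(2) gives 91P₁ = 2690, so P₁ = 2690/91.
Back-substitute into (2): P₂ = (190 − 3×2690/91) / 10 = 922/91.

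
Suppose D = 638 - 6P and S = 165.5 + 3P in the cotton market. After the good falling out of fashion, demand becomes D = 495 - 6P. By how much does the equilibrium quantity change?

ΔQ = -143/3

Original equilibrium: P* = 52.5, Q* = 323.
New equilibrium: 495 - 6P = 165.5 + 3P, so 329.5 = 9P and P' = 659/18; Q' = 495 − 6(659/18) = 826/3.
Change in quantity: 826/3 − 323 = -143/3.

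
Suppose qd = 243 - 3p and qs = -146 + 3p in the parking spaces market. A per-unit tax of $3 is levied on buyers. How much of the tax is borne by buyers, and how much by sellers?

Pre-tax equilibrium: p* = 389/6, q* = 48.5.
Tax on buyers shifts demand to qd = 243 − 3(p + 3) = 234 - 3p.
234 - 3p = -146 + 3p gives seller price ps = 190/3; buyers pay pb = 190/3 + 3 = 199/3.
New quantity: q = 243 − 3(199/3) = 44.
Buyer burden = 199/3 − 389/6 = 1.5; seller burden = 389/6 − 190/3 = 1.5.

Buyers bear $1.5, sellers bear $1.5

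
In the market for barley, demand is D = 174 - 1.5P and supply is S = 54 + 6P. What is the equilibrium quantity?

Q* = 150

Set D = S: 174 - 1.5P = 54 + 6P.
120 = 7.5P, so P* = 16.
Q* = 174 − 1.5(16) = 150.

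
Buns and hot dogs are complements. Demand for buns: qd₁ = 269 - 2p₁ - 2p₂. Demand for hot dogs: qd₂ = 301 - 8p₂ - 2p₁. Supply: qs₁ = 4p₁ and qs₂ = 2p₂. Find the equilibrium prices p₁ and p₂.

p₁ = 261/7, p₂ = 317/14

Market 1: 269 - 2p₁ - 2p₂ = 4p₁ → 6p₁ + 2p₂ = 269.
Market 2: 10p₂ + 2p₁ = 301.
Eliminating p₂: 10×(1) − 2×(2) gives 56p₁ = 2088, so p₁ = 261/7.
Back-substitute into (2): p₂ = (301 − 2×261/7) / 10 = 317/14.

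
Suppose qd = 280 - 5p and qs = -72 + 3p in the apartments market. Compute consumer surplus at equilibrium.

Consumer surplus = 360

Equilibrium: 280 - 5p = -72 + 3p gives p* = 44, q* = 60.
Demand choke price (qd = 0): p = 56.
CS = ½(56 − 44)(60) = 360.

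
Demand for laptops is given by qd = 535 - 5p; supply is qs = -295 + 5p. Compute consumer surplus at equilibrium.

Consumer surplus = 1440

Equilibrium: 535 - 5p = -295 + 5p gives p* = 83, q* = 120.
Demand choke price (qd = 0): p = 107.
CS = ½(107 − 83)(120) = 1440.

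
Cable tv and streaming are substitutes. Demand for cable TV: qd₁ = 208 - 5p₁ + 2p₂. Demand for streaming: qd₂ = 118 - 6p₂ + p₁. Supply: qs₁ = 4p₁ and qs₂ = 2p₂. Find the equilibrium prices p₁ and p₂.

p₁ = 190/7, p₂ = 127/7

Market 1: 208 - 5p₁ + 2p₂ = 4p₁ → 9p₁ - 2p₂ = 208.
Market 2: 8p₂ - p₁ = 118.
Eliminating p₂: 8×(1) + 2×(2) gives 70p₁ = 1900, so p₁ = 190/7.
Back-substitute into (2): p₂ = (118 + 1×190/7) / 8 = 127/7.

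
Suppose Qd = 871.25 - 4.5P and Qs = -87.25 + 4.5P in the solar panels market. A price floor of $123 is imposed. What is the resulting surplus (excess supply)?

Equilibrium price would be P* = 106.5, so the floor at 123 binds.
At P = 123: Qd = 317.75, Qs = 466.25.
Surplus = 466.25 − 317.75 = 148.5.

Surplus = 148.5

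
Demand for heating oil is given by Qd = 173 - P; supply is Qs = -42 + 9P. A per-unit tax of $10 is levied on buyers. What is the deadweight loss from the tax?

Pre-tax equilibrium: P* = 21.5, Q* = 151.5.
Tax on buyers shifts demand to Qd = 173 − 1(P + 10) = 163 - P.
163 - P = -42 + 9P gives seller price Ps = 20.5; buyers pay Pb = 20.5 + 10 = 30.5.
New quantity: Q = 173 − 1(30.5) = 142.5.
DWL = ½ × 10 × (151.5 − 142.5) = 45.

Deadweight loss = 45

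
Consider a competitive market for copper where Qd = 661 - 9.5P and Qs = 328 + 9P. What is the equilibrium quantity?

Q* = 490

Set Qd = Qs: 661 - 9.5P = 328 + 9P.
333 = 18.5P, so P* = 18.
Q* = 661 − 9.5(18) = 490.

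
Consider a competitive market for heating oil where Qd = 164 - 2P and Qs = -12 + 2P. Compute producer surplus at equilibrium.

Equilibrium: 164 - 2P = -12 + 2P gives P* = 44, Q* = 76.
Supply starts at P = 6 (where Qs = 0).
PS = ½(44 − 6)(76) = 1444.

Producer surplus = 1444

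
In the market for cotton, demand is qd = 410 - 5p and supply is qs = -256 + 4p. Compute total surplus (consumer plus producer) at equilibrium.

Total surplus = 360

Equilibrium: 410 - 5p = -256 + 4p gives p* = 74, q* = 40.
Demand choke price: p = 82; supply starts at p = 64.
CS = ½(82 − 74)(40) = 160; PS = ½(74 − 64)(40) = 200.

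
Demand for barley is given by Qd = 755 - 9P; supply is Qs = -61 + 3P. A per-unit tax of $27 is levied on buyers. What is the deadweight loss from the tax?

Pre-tax equilibrium: P* = 68, Q* = 143.
Tax on buyers shifts demand to Qd = 755 − 9(P + 27) = 512 - 9P.
512 - 9P = -61 + 3P gives seller price Ps = 47.75; buyers pay Pb = 47.75 + 27 = 74.75.
New quantity: Q = 755 − 9(74.75) = 82.25.
DWL = ½ × 27 × (143 − 82.25) = 820.125.

Deadweight loss = 820.125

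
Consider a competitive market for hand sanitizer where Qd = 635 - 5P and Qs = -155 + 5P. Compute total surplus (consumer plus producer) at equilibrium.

Equilibrium: 635 - 5P = -155 + 5P gives P* = 79, Q* = 240.
Demand choke price: P = 127; supply starts at P = 31.
CS = ½(127 − 79)(240) = 5760; PS = ½(79 − 31)(240) = 5760.

Total surplus = 11520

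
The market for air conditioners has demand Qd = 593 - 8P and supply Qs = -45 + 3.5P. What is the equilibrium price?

Set Qd = Qs: 593 - 8P = -45 + 3.5P.
638 = 11.5P, so P* = 1276/23.
Q* = 593 − 8(1276/23) = 3431/23.

P* = 1276/23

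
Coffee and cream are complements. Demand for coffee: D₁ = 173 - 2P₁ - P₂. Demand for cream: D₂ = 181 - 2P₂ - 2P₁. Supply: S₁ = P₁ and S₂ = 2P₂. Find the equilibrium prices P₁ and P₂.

Market 1: 173 - 2P₁ - P₂ = P₁ → 3P₁ + P₂ = 173.
Market 2: 4P₂ + 2P₁ = 181.
Eliminating P₂: 4×(1) − 1×(2) gives 10P₁ = 511, so P₁ = 51.1.
Back-substitute into (2): P₂ = (181 − 2×51.1) / 4 = 19.7.

P₁ = 51.1, P₂ = 19.7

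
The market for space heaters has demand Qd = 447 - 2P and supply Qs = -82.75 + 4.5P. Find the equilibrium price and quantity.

P* = 81.5, Q* = 284

Set Qd = Qs: 447 - 2P = -82.75 + 4.5P.
529.75 = 6.5P, so P* = 81.5.
Q* = 447 − 2(81.5) = 284.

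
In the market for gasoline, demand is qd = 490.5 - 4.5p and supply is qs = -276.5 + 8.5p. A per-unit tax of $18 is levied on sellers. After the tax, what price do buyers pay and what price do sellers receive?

Buyers pay 920/13, sellers receive 686/13

Pre-tax equilibrium: p* = 59, q* = 225.
Tax on sellers shifts supply to qs = -276.5 + 8.5(p − 18) = -429.5 + 8.5p.
490.5 - 4.5p = -429.5 + 8.5p gives buyer price pb = 920/13; sellers receive ps = 920/13 − 18 = 686/13.
New quantity: q = 490.5 − 4.5(920/13) = 4473/26.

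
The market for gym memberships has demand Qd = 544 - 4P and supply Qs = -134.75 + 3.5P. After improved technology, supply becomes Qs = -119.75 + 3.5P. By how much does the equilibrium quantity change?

Original equilibrium: P* = 90.5, Q* = 182.
New equilibrium: 544 - 4P = -119.75 + 3.5P, so 663.75 = 7.5P and P' = 88.5; Q' = 544 − 4(88.5) = 190.
Change in quantity: 190 − 182 = 8.

ΔQ = 8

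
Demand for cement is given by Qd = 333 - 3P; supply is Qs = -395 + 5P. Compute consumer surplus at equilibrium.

Consumer surplus = 600

Equilibrium: 333 - 3P = -395 + 5P gives P* = 91, Q* = 60.
Demand choke price (Qd = 0): P = 111.
CS = ½(111 − 91)(60) = 600.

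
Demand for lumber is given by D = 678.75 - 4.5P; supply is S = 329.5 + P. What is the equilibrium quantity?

Q* = 393

Set D = S: 678.75 - 4.5P = 329.5 + P.
349.25 = 5.5P, so P* = 63.5.
Q* = 678.75 − 4.5(63.5) = 393.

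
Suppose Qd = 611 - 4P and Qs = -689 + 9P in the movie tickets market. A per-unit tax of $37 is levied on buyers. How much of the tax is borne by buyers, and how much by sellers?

Pre-tax equilibrium: P* = 100, Q* = 211.
Tax on buyers shifts demand to Qd = 611 − 4(P + 37) = 463 - 4P.
463 - 4P = -689 + 9P gives seller price Ps = 1152/13; buyers pay Pb = 1152/13 + 37 = 1633/13.
New quantity: Q = 611 − 4(1633/13) = 1411/13.
Buyer burden = 1633/13 − 100 = 333/13; seller burden = 100 − 1152/13 = 148/13.

Buyers bear 333/13, sellers bear 148/13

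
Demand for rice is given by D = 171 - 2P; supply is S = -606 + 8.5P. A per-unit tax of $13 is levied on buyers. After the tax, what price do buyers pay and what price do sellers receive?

Pre-tax equilibrium: P* = 74, Q* = 23.
Tax on buyers shifts demand to D = 171 − 2(P + 13) = 145 - 2P.
145 - 2P = -606 + 8.5P gives seller price Ps = 1502/21; buyers pay Pb = 1502/21 + 13 = 1775/21.
New quantity: Q = 171 − 2(1775/21) = 41/21.

Buyers pay 1775/21, sellers receive 1502/21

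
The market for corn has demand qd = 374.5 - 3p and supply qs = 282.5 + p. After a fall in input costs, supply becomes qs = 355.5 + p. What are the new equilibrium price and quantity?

Original equilibrium: p* = 23, q* = 305.5.
New equilibrium: 374.5 - 3p = 355.5 + p, so 19 = 4p and p' = 4.75; q' = 374.5 − 3(4.75) = 360.25.

p' = 4.75, q' = 360.25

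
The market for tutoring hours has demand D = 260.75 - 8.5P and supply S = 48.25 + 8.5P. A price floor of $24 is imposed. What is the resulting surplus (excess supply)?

Surplus = 195.5

Equilibrium price would be P* = 12.5, so the floor at 24 binds.
At P = 24: D = 56.75, S = 252.25.
Surplus = 252.25 − 56.75 = 195.5.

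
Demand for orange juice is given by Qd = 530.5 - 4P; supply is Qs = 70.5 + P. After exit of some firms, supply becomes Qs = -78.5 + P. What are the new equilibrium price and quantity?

P' = 121.8, Q' = 43.3

Original equilibrium: P* = 92, Q* = 162.5.
New equilibrium: 530.5 - 4P = -78.5 + P, so 609 = 5P and P' = 121.8; Q' = 530.5 − 4(121.8) = 43.3.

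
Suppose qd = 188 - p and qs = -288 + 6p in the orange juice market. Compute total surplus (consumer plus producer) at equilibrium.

Equilibrium: 188 - p = -288 + 6p gives p* = 68, q* = 120.
Demand choke price: p = 188; supply starts at p = 48.
CS = ½(188 − 68)(120) = 7200; PS = ½(68 − 48)(120) = 1200.

Total surplus = 8400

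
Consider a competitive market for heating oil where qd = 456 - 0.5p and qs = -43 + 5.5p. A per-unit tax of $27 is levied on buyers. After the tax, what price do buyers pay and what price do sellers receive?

Pre-tax equilibrium: p* = 499/6, q* = 4973/12.
Tax on buyers shifts demand to qd = 456 − 0.5(p + 27) = 442.5 - 0.5p.
442.5 - 0.5p = -43 + 5.5p gives seller price ps = 971/12; buyers pay pb = 971/12 + 27 = 1295/12.
New quantity: q = 456 − 0.5(1295/12) = 9649/24.

Buyers pay 1295/12, sellers receive 971/12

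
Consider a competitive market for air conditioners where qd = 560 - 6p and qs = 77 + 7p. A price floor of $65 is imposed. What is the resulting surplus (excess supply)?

Equilibrium price would be p* = 483/13, so the floor at 65 binds.
At p = 65: qd = 170, qs = 532.
Surplus = 532 − 170 = 362.

Surplus = 362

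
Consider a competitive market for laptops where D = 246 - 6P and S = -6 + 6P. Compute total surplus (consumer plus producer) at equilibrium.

Total surplus = 2400

Equilibrium: 246 - 6P = -6 + 6P gives P* = 21, Q* = 120.
Demand choke price: P = 41; supply starts at P = 1.
CS = ½(41 − 21)(120) = 1200; PS = ½(21 − 1)(120) = 1200.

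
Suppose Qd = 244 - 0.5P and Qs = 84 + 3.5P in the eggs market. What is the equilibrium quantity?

Set Qd = Qs: 244 - 0.5P = 84 + 3.5P.
160 = 4P, so P* = 40.
Q* = 244 − 0.5(40) = 224.

Q* = 224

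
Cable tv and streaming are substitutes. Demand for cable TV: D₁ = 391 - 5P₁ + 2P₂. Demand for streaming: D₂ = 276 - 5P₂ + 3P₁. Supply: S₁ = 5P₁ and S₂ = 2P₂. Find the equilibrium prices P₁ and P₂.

P₁ = 51.390625, P₂ = 61.453125

Market 1: 391 - 5P₁ + 2P₂ = 5P₁ → 10P₁ - 2P₂ = 391.
Market 2: 7P₂ - 3P₁ = 276.
Eliminating P₂: 7×(1) + 2×(2) gives 64P₁ = 3289, so P₁ = 51.390625.
Back-substitute into (2): P₂ = (276 + 3×51.390625) / 7 = 61.453125.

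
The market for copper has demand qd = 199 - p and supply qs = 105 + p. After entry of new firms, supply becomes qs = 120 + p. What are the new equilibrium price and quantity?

p' = 39.5, q' = 159.5

Original equilibrium: p* = 47, q* = 152.
New equilibrium: 199 - p = 120 + p, so 79 = 2p and p' = 39.5; q' = 199 − 1(39.5) = 159.5.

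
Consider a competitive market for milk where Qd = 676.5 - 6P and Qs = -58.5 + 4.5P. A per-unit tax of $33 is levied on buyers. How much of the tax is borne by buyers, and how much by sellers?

Buyers bear 99/7, sellers bear 132/7

Pre-tax equilibrium: P* = 70, Q* = 256.5.
Tax on buyers shifts demand to Qd = 676.5 − 6(P + 33) = 478.5 - 6P.
478.5 - 6P = -58.5 + 4.5P gives seller price Ps = 358/7; buyers pay Pb = 358/7 + 33 = 589/7.
New quantity: Q = 676.5 − 6(589/7) = 2403/14.
Buyer burden = 589/7 − 70 = 99/7; seller burden = 70 − 358/7 = 132/7.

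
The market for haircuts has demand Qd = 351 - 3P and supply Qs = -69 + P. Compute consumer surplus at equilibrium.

Consumer surplus = 216

Equilibrium: 351 - 3P = -69 + P gives P* = 105, Q* = 36.
Demand choke price (Qd = 0): P = 117.
CS = ½(117 − 105)(36) = 216.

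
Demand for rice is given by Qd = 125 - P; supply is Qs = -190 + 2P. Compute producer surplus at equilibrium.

Equilibrium: 125 - P = -190 + 2P gives P* = 105, Q* = 20.
Supply starts at P = 95 (where Qs = 0).
PS = ½(105 − 95)(20) = 100.

Producer surplus = 100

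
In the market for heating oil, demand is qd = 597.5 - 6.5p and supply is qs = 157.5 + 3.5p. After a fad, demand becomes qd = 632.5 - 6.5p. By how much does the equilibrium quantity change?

Original equilibrium: p* = 44, q* = 311.5.
New equilibrium: 632.5 - 6.5p = 157.5 + 3.5p, so 475 = 10p and p' = 47.5; q' = 632.5 − 6.5(47.5) = 323.75.
Change in quantity: 323.75 − 311.5 = 12.25.

Δq = 12.25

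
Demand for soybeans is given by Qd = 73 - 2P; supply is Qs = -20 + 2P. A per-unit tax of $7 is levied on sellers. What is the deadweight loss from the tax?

Deadweight loss = 24.5

Pre-tax equilibrium: P* = 23.25, Q* = 26.5.
Tax on sellers shifts supply to Qs = -20 + 2(P − 7) = -34 + 2P.
73 - 2P = -34 + 2P gives buyer price Pb = 26.75; sellers receive Ps = 26.75 − 7 = 19.75.
New quantity: Q = 73 − 2(26.75) = 19.5.
DWL = ½ × 7 × (26.5 − 19.5) = 24.5.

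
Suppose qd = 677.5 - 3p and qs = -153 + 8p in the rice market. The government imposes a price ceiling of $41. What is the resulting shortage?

Equilibrium price would be p* = 75.5, so the ceiling at 41 binds.
At p = 41: qd = 677.5 − 3(41) = 554.5, qs = -153 + 8(41) = 175.
Shortage = 554.5 − 175 = 379.5.

Shortage = 379.5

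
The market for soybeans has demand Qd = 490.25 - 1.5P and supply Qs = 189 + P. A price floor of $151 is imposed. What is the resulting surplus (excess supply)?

Surplus = 76.25

Equilibrium price would be P* = 120.5, so the floor at 151 binds.
At P = 151: Qd = 263.75, Qs = 340.
Surplus = 340 − 263.75 = 76.25.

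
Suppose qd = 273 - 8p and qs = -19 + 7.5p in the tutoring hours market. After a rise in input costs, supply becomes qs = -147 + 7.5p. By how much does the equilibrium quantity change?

Original equilibrium: p* = 584/31, q* = 3791/31.
New equilibrium: 273 - 8p = -147 + 7.5p, so 420 = 15.5p and p' = 840/31; q' = 273 − 8(840/31) = 1743/31.
Change in quantity: 1743/31 − 3791/31 = -2048/31.

Δq = -2048/31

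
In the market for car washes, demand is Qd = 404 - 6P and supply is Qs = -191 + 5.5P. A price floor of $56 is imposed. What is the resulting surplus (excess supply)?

Equilibrium price would be P* = 1190/23, so the floor at 56 binds.
At P = 56: Qd = 68, Qs = 117.
Surplus = 117 − 68 = 49.

Surplus = 49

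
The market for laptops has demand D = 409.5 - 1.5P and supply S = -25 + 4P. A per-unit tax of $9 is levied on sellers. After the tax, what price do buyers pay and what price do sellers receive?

Pre-tax equilibrium: P* = 79, Q* = 291.
Tax on sellers shifts supply to S = -25 + 4(P − 9) = -61 + 4P.
409.5 - 1.5P = -61 + 4P gives buyer price Pb = 941/11; sellers receive Ps = 941/11 − 9 = 842/11.
New quantity: Q = 409.5 − 1.5(941/11) = 3093/11.

Buyers pay 941/11, sellers receive 842/11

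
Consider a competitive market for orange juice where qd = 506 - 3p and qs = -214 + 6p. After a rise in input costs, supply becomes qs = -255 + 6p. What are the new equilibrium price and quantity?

p' = 761/9, q' = 757/3

Original equilibrium: p* = 80, q* = 266.
New equilibrium: 506 - 3p = -255 + 6p, so 761 = 9p and p' = 761/9; q' = 506 − 3(761/9) = 757/3.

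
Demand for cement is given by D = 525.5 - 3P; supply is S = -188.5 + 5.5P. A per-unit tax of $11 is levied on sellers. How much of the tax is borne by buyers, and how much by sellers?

Buyers bear 121/17, sellers bear 66/17

Pre-tax equilibrium: P* = 84, Q* = 273.5.
Tax on sellers shifts supply to S = -188.5 + 5.5(P − 11) = -249 + 5.5P.
525.5 - 3P = -249 + 5.5P gives buyer price Pb = 1549/17; sellers receive Ps = 1549/17 − 11 = 1362/17.
New quantity: Q = 525.5 − 3(1549/17) = 8573/34.
Buyer burden = 1549/17 − 84 = 121/17; seller burden = 84 − 1362/17 = 66/17.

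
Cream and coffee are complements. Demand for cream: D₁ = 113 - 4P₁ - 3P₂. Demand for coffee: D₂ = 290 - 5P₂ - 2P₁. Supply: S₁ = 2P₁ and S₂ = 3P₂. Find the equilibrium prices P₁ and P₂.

Market 1: 113 - 4P₁ - 3P₂ = 2P₁ → 6P₁ + 3P₂ = 113.
Market 2: 8P₂ + 2P₁ = 290.
Eliminating P₂: 8×(1) − 3×(2) gives 42P₁ = 34, so P₁ = 17/21.
Back-substitute into (2): P₂ = (290 − 2×17/21) / 8 = 757/21.

P₁ = 17/21, P₂ = 757/21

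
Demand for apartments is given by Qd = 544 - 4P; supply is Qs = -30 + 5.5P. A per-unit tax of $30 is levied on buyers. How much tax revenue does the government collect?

Tax revenue = 132720/19

Pre-tax equilibrium: P* = 1148/19, Q* = 5744/19.
Tax on buyers shifts demand to Qd = 544 − 4(P + 30) = 424 - 4P.
424 - 4P = -30 + 5.5P gives seller price Ps = 908/19; buyers pay Pb = 908/19 + 30 = 1478/19.
New quantity: Q = 544 − 4(1478/19) = 4424/19.
Revenue = 30 × 4424/19 = 132720/19.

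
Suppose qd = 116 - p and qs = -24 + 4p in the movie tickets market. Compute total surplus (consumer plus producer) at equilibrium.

Total surplus = 4840

Equilibrium: 116 - p = -24 + 4p gives p* = 28, q* = 88.
Demand choke price: p = 116; supply starts at p = 6.
CS = ½(116 − 28)(88) = 3872; PS = ½(28 − 6)(88) = 968.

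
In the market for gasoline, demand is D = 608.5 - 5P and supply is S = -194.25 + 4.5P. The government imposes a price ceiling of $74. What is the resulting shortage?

Shortage = 99.75

Equilibrium price would be P* = 84.5, so the ceiling at 74 binds.
At P = 74: D = 608.5 − 5(74) = 238.5, S = -194.25 + 4.5(74) = 138.75.
Shortage = 238.5 − 138.75 = 99.75.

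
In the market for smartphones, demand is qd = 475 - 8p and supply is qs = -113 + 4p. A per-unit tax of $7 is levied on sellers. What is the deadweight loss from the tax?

Deadweight loss = 196/3

Pre-tax equilibrium: p* = 49, q* = 83.
Tax on sellers shifts supply to qs = -113 + 4(p − 7) = -141 + 4p.
475 - 8p = -141 + 4p gives buyer price pb = 154/3; sellers receive ps = 154/3 − 7 = 133/3.
New quantity: q = 475 − 8(154/3) = 193/3.
DWL = ½ × 7 × (83 − 193/3) = 196/3.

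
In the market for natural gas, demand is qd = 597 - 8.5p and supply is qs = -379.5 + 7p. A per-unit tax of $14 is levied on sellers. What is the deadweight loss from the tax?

Deadweight loss = 11662/31

Pre-tax equilibrium: p* = 63, q* = 61.5.
Tax on sellers shifts supply to qs = -379.5 + 7(p − 14) = -477.5 + 7p.
597 - 8.5p = -477.5 + 7p gives buyer price pb = 2149/31; sellers receive ps = 2149/31 − 14 = 1715/31.
New quantity: q = 597 − 8.5(2149/31) = 481/62.
DWL = ½ × 14 × (61.5 − 481/62) = 11662/31.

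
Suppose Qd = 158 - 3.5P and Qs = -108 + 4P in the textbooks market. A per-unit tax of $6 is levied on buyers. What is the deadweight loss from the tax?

Deadweight loss = 33.6

Pre-tax equilibrium: P* = 532/15, Q* = 508/15.
Tax on buyers shifts demand to Qd = 158 − 3.5(P + 6) = 137 - 3.5P.
137 - 3.5P = -108 + 4P gives seller price Ps = 98/3; buyers pay Pb = 98/3 + 6 = 116/3.
New quantity: Q = 158 − 3.5(116/3) = 68/3.
DWL = ½ × 6 × (508/15 − 68/3) = 33.6.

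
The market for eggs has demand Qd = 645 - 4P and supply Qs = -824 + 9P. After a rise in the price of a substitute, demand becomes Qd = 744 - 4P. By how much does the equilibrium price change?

ΔP = 99/13

Original equilibrium: P* = 113, Q* = 193.
New equilibrium: 744 - 4P = -824 + 9P, so 1568 = 13P and P' = 1568/13; Q' = 744 − 4(1568/13) = 3400/13.
Change in price: 1568/13 − 113 = 99/13.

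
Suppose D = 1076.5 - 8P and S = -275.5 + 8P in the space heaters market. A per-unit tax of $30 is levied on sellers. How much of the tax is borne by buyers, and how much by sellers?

Buyers bear $15, sellers bear $15

Pre-tax equilibrium: P* = 84.5, Q* = 400.5.
Tax on sellers shifts supply to S = -275.5 + 8(P − 30) = -515.5 + 8P.
1076.5 - 8P = -515.5 + 8P gives buyer price Pb = 99.5; sellers receive Ps = 99.5 − 30 = 69.5.
New quantity: Q = 1076.5 − 8(99.5) = 280.5.
Buyer burden = 99.5 − 84.5 = 15; seller burden = 84.5 − 69.5 = 15.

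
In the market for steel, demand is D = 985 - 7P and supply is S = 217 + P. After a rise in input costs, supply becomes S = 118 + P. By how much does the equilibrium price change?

Original equilibrium: P* = 96, Q* = 313.
New equilibrium: 985 - 7P = 118 + P, so 867 = 8P and P' = 108.375; Q' = 985 − 7(108.375) = 226.375.
Change in price: 108.375 − 96 = 12.375.

ΔP = 12.375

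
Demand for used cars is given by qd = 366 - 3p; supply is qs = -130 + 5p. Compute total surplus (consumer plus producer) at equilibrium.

Equilibrium: 366 - 3p = -130 + 5p gives p* = 62, q* = 180.
Demand choke price: p = 122; supply starts at p = 26.
CS = ½(122 − 62)(180) = 5400; PS = ½(62 − 26)(180) = 3240.

Total surplus = 8640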